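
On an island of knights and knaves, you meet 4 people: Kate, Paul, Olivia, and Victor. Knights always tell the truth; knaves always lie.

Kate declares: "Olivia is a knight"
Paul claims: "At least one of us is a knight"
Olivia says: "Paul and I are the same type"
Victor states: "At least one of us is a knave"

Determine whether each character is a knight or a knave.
Kate is a knave.
Paul is a knight.
Olivia is a knave.
Victor is a knight.

Verification:
- Kate (knave) says "Olivia is a knight" - this is FALSE (a lie) because Olivia is a knave.
- Paul (knight) says "At least one of us is a knight" - this is TRUE because Paul and Victor are knights.
- Olivia (knave) says "Paul and I are the same type" - this is FALSE (a lie) because Olivia is a knave and Paul is a knight.
- Victor (knight) says "At least one of us is a knave" - this is TRUE because Kate and Olivia are knaves.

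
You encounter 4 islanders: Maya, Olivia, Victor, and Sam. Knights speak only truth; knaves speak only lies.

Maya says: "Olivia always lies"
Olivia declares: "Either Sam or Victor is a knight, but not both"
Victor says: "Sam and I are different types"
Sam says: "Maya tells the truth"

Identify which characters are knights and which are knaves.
Maya is a knave.
Olivia is a knight.
Victor is a knight.
Sam is a knave.

Verification:
- Maya (knave) says "Olivia always lies" - this is FALSE (a lie) because Olivia is a knight.
- Olivia (knight) says "Either Sam or Victor is a knight, but not both" - this is TRUE because Sam is a knave and Victor is a knight.
- Victor (knight) says "Sam and I are different types" - this is TRUE because Victor is a knight and Sam is a knave.
- Sam (knave) says "Maya tells the truth" - this is FALSE (a lie) because Maya is a knave.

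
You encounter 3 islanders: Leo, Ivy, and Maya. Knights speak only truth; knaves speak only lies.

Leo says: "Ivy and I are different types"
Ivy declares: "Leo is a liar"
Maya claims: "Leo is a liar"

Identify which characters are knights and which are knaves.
Leo is a knight.
Ivy is a knave.
Maya is a knave.

Verification:
- Leo (knight) says "Ivy and I are different types" - this is TRUE because Leo is a knight and Ivy is a knave.
- Ivy (knave) says "Leo is a liar" - this is FALSE (a lie) because Leo is a knight.
- Maya (knave) says "Leo is a liar" - this is FALSE (a lie) because Leo is a knight.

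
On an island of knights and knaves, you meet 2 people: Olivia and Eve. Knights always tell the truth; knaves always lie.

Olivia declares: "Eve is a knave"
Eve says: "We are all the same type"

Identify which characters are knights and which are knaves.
Olivia is a knight.
Eve is a knave.

Verification:
- Olivia (knight) says "Eve is a knave" - this is TRUE because Eve is a knave.
- Eve (knave) says "We are all the same type" - this is FALSE (a lie) because Olivia is a knight and Eve is a knave.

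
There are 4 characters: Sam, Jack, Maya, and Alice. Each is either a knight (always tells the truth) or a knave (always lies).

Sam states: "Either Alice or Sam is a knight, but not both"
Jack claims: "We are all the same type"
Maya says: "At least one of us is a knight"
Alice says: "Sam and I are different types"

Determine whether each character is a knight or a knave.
Sam is a knave.
Jack is a knave.
Maya is a knight.
Alice is a knave.

Verification:
- Sam (knave) says "Either Alice or Sam is a knight, but not both" - this is FALSE (a lie) because Alice is a knave and Sam is a knave.
- Jack (knave) says "We are all the same type" - this is FALSE (a lie) because Maya is a knight and Sam, Jack, and Alice are knaves.
- Maya (knight) says "At least one of us is a knight" - this is TRUE because Maya is a knight.
- Alice (knave) says "Sam and I are different types" - this is FALSE (a lie) because Alice is a knave and Sam is a knave.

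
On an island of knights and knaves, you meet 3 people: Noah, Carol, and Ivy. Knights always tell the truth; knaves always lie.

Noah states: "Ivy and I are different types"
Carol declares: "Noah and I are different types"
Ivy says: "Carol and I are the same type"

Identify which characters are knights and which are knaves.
Noah is a knave.
Carol is a knight.
Ivy is a knave.

Verification:
- Noah (knave) says "Ivy and I are different types" - this is FALSE (a lie) because Noah is a knave and Ivy is a knave.
- Carol (knight) says "Noah and I are different types" - this is TRUE because Carol is a knight and Noah is a knave.
- Ivy (knave) says "Carol and I are the same type" - this is FALSE (a lie) because Ivy is a knave and Carol is a knight.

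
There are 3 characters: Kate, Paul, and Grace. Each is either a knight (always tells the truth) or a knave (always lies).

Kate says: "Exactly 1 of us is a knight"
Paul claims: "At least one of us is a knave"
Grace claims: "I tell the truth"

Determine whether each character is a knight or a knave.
Kate is a knave.
Paul is a knight.
Grace is a knight.

Verification:
- Kate (knave) says "Exactly 1 of us is a knight" - this is FALSE (a lie) because there are 2 knights.
- Paul (knight) says "At least one of us is a knave" - this is TRUE because Kate is a knave.
- Grace (knight) says "I tell the truth" - this is TRUE because Grace is a knight.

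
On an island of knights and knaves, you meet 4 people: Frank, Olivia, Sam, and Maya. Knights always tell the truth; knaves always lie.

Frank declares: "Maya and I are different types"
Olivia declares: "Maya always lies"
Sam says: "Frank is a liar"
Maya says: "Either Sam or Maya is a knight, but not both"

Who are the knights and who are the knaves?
Frank is a knight.
Olivia is a knight.
Sam is a knave.
Maya is a knave.

Verification:
- Frank (knight) says "Maya and I are different types" - this is TRUE because Frank is a knight and Maya is a knave.
- Olivia (knight) says "Maya always lies" - this is TRUE because Maya is a knave.
- Sam (knave) says "Frank is a liar" - this is FALSE (a lie) because Frank is a knight.
- Maya (knave) says "Either Sam or Maya is a knight, but not both" - this is FALSE (a lie) because Sam is a knave and Maya is a knave.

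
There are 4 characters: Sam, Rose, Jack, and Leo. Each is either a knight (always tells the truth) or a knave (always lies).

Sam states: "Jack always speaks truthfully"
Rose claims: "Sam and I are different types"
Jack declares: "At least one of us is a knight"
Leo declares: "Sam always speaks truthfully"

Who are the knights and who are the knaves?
Sam is a knave.
Rose is a knave.
Jack is a knave.
Leo is a knave.

Verification:
- Sam (knave) says "Jack always speaks truthfully" - this is FALSE (a lie) because Jack is a knave.
- Rose (knave) says "Sam and I are different types" - this is FALSE (a lie) because Rose is a knave and Sam is a knave.
- Jack (knave) says "At least one of us is a knight" - this is FALSE (a lie) because no one is a knight.
- Leo (knave) says "Sam always speaks truthfully" - this is FALSE (a lie) because Sam is a knave.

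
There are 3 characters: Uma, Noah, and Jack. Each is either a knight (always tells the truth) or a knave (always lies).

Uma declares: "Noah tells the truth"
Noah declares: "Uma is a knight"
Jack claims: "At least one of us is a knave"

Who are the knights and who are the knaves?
Uma is a knave.
Noah is a knave.
Jack is a knight.

Verification:
- Uma (knave) says "Noah tells the truth" - this is FALSE (a lie) because Noah is a knave.
- Noah (knave) says "Uma is a knight" - this is FALSE (a lie) because Uma is a knave.
- Jack (knight) says "At least one of us is a knave" - this is TRUE because Uma and Noah are knaves.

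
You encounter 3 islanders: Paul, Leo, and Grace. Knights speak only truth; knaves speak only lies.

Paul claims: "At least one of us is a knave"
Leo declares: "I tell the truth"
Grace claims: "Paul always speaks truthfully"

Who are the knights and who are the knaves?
Paul is a knight.
Leo is a knave.
Grace is a knight.

Verification:
- Paul (knight) says "At least one of us is a knave" - this is TRUE because Leo is a knave.
- Leo (knave) says "I tell the truth" - this is FALSE (a lie) because Leo is a knave.
- Grace (knight) says "Paul always speaks truthfully" - this is TRUE because Paul is a knight.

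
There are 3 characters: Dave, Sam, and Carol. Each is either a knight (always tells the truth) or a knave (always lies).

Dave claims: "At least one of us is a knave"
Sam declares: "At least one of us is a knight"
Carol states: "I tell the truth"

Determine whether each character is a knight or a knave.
Dave is a knight.
Sam is a knight.
Carol is a knave.

Verification:
- Dave (knight) says "At least one of us is a knave" - this is TRUE because Carol is a knave.
- Sam (knight) says "At least one of us is a knight" - this is TRUE because Dave and Sam are knights.
- Carol (knave) says "I tell the truth" - this is FALSE (a lie) because Carol is a knave.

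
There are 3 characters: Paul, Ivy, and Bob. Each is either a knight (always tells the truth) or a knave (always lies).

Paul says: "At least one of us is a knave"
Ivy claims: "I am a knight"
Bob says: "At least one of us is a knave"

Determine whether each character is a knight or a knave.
Paul is a knight.
Ivy is a knave.
Bob is a knight.

Verification:
- Paul (knight) says "At least one of us is a knave" - this is TRUE because Ivy is a knave.
- Ivy (knave) says "I am a knight" - this is FALSE (a lie) because Ivy is a knave.
- Bob (knight) says "At least one of us is a knave" - this is TRUE because Ivy is a knave.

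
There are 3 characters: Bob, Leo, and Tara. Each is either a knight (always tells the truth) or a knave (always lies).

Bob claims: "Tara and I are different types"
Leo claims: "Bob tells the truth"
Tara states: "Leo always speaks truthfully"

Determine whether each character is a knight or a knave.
Bob is a knave.
Leo is a knave.
Tara is a knave.

Verification:
- Bob (knave) says "Tara and I are different types" - this is FALSE (a lie) because Bob is a knave and Tara is a knave.
- Leo (knave) says "Bob tells the truth" - this is FALSE (a lie) because Bob is a knave.
- Tara (knave) says "Leo always speaks truthfully" - this is FALSE (a lie) because Leo is a knave.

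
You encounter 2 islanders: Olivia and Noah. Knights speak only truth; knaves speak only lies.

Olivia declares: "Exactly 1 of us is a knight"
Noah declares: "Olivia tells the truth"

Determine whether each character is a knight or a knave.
Olivia is a knave.
Noah is a knave.

Verification:
- Olivia (knave) says "Exactly 1 of us is a knight" - this is FALSE (a lie) because there are 0 knights.
- Noah (knave) says "Olivia tells the truth" - this is FALSE (a lie) because Olivia is a knave.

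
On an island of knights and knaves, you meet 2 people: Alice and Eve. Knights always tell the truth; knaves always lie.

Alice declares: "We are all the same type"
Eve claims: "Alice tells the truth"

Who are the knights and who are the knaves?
Alice is a knight.
Eve is a knight.

Verification:
- Alice (knight) says "We are all the same type" - this is TRUE because Alice and Eve are knights.
- Eve (knight) says "Alice tells the truth" - this is TRUE because Alice is a knight.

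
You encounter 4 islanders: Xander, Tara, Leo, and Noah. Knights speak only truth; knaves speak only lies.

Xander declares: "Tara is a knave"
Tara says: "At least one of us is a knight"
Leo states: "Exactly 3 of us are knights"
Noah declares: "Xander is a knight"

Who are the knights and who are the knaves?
Xander is a knave.
Tara is a knight.
Leo is a knave.
Noah is a knave.

Verification:
- Xander (knave) says "Tara is a knave" - this is FALSE (a lie) because Tara is a knight.
- Tara (knight) says "At least one of us is a knight" - this is TRUE because Tara is a knight.
- Leo (knave) says "Exactly 3 of us are knights" - this is FALSE (a lie) because there are 1 knights.
- Noah (knave) says "Xander is a knight" - this is FALSE (a lie) because Xander is a knave.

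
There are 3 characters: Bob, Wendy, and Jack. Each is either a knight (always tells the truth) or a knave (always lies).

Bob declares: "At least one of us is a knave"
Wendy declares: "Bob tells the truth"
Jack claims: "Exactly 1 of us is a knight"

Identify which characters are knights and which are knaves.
Bob is a knight.
Wendy is a knight.
Jack is a knave.

Verification:
- Bob (knight) says "At least one of us is a knave" - this is TRUE because Jack is a knave.
- Wendy (knight) says "Bob tells the truth" - this is TRUE because Bob is a knight.
- Jack (knave) says "Exactly 1 of us is a knight" - this is FALSE (a lie) because there are 2 knights.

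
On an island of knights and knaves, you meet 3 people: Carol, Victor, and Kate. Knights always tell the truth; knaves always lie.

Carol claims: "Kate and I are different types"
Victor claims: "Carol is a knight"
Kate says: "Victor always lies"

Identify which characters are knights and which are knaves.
Carol is a knight.
Victor is a knight.
Kate is a knave.

Verification:
- Carol (knight) says "Kate and I are different types" - this is TRUE because Carol is a knight and Kate is a knave.
- Victor (knight) says "Carol is a knight" - this is TRUE because Carol is a knight.
- Kate (knave) says "Victor always lies" - this is FALSE (a lie) because Victor is a knight.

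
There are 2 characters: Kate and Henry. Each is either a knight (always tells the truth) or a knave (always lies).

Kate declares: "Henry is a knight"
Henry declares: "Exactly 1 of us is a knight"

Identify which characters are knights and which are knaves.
Kate is a knave.
Henry is a knave.

Verification:
- Kate (knave) says "Henry is a knight" - this is FALSE (a lie) because Henry is a knave.
- Henry (knave) says "Exactly 1 of us is a knight" - this is FALSE (a lie) because there are 0 knights.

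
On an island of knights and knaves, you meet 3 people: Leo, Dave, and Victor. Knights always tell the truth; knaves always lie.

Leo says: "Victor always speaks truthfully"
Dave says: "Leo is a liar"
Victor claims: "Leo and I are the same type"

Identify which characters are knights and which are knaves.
Leo is a knight.
Dave is a knave.
Victor is a knight.

Verification:
- Leo (knight) says "Victor always speaks truthfully" - this is TRUE because Victor is a knight.
- Dave (knave) says "Leo is a liar" - this is FALSE (a lie) because Leo is a knight.
- Victor (knight) says "Leo and I are the same type" - this is TRUE because Victor is a knight and Leo is a knight.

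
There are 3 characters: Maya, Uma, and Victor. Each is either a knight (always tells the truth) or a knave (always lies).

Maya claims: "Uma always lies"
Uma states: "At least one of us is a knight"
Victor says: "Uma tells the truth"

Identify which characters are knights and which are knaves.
Maya is a knave.
Uma is a knight.
Victor is a knight.

Verification:
- Maya (knave) says "Uma always lies" - this is FALSE (a lie) because Uma is a knight.
- Uma (knight) says "At least one of us is a knight" - this is TRUE because Uma and Victor are knights.
- Victor (knight) says "Uma tells the truth" - this is TRUE because Uma is a knight.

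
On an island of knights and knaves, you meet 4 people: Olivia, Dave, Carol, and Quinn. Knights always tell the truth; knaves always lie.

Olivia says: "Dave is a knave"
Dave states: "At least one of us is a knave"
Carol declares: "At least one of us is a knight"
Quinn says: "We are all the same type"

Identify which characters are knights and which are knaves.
Olivia is a knave.
Dave is a knight.
Carol is a knight.
Quinn is a knave.

Verification:
- Olivia (knave) says "Dave is a knave" - this is FALSE (a lie) because Dave is a knight.
- Dave (knight) says "At least one of us is a knave" - this is TRUE because Olivia and Quinn are knaves.
- Carol (knight) says "At least one of us is a knight" - this is TRUE because Dave and Carol are knights.
- Quinn (knave) says "We are all the same type" - this is FALSE (a lie) because Dave and Carol are knights and Olivia and Quinn are knaves.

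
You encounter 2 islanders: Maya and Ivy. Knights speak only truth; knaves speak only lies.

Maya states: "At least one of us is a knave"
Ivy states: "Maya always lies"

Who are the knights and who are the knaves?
Maya is a knight.
Ivy is a knave.

Verification:
- Maya (knight) says "At least one of us is a knave" - this is TRUE because Ivy is a knave.
- Ivy (knave) says "Maya always lies" - this is FALSE (a lie) because Maya is a knight.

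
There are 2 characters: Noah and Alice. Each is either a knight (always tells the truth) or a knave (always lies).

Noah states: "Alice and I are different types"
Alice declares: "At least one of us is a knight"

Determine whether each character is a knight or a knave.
Noah is a knave.
Alice is a knave.

Verification:
- Noah (knave) says "Alice and I are different types" - this is FALSE (a lie) because Noah is a knave and Alice is a knave.
- Alice (knave) says "At least one of us is a knight" - this is FALSE (a lie) because no one is a knight.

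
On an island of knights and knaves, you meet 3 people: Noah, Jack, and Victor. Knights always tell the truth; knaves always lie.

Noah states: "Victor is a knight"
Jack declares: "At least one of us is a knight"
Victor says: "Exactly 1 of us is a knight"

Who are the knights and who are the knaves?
Noah is a knave.
Jack is a knave.
Victor is a knave.

Verification:
- Noah (knave) says "Victor is a knight" - this is FALSE (a lie) because Victor is a knave.
- Jack (knave) says "At least one of us is a knight" - this is FALSE (a lie) because no one is a knight.
- Victor (knave) says "Exactly 1 of us is a knight" - this is FALSE (a lie) because there are 0 knights.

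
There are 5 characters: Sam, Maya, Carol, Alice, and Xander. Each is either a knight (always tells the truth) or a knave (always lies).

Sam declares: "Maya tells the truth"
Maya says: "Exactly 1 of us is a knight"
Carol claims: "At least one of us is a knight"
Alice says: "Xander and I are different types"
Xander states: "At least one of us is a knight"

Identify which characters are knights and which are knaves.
Sam is a knave.
Maya is a knave.
Carol is a knave.
Alice is a knave.
Xander is a knave.

Verification:
- Sam (knave) says "Maya tells the truth" - this is FALSE (a lie) because Maya is a knave.
- Maya (knave) says "Exactly 1 of us is a knight" - this is FALSE (a lie) because there are 0 knights.
- Carol (knave) says "At least one of us is a knight" - this is FALSE (a lie) because no one is a knight.
- Alice (knave) says "Xander and I are different types" - this is FALSE (a lie) because Alice is a knave and Xander is a knave.
- Xander (knave) says "At least one of us is a knight" - this is FALSE (a lie) because no one is a knight.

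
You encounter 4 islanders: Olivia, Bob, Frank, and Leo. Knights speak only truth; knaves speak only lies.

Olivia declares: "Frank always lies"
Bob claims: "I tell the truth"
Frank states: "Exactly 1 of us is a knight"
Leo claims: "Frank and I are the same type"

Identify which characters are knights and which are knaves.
Olivia is a knave.
Bob is a knave.
Frank is a knight.
Leo is a knave.

Verification:
- Olivia (knave) says "Frank always lies" - this is FALSE (a lie) because Frank is a knight.
- Bob (knave) says "I tell the truth" - this is FALSE (a lie) because Bob is a knave.
- Frank (knight) says "Exactly 1 of us is a knight" - this is TRUE because there are 1 knights.
- Leo (knave) says "Frank and I are the same type" - this is FALSE (a lie) because Leo is a knave and Frank is a knight.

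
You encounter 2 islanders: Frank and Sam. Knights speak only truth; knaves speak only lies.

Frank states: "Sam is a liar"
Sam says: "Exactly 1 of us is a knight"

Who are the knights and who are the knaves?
Frank is a knave.
Sam is a knight.

Verification:
- Frank (knave) says "Sam is a liar" - this is FALSE (a lie) because Sam is a knight.
- Sam (knight) says "Exactly 1 of us is a knight" - this is TRUE because there are 1 knights.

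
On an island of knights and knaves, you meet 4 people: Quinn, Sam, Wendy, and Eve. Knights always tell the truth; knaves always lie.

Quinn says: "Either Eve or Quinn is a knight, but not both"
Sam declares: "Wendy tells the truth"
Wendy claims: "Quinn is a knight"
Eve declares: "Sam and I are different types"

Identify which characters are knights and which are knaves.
Quinn is a knave.
Sam is a knave.
Wendy is a knave.
Eve is a knave.

Verification:
- Quinn (knave) says "Either Eve or Quinn is a knight, but not both" - this is FALSE (a lie) because Eve is a knave and Quinn is a knave.
- Sam (knave) says "Wendy tells the truth" - this is FALSE (a lie) because Wendy is a knave.
- Wendy (knave) says "Quinn is a knight" - this is FALSE (a lie) because Quinn is a knave.
- Eve (knave) says "Sam and I are different types" - this is FALSE (a lie) because Eve is a knave and Sam is a knave.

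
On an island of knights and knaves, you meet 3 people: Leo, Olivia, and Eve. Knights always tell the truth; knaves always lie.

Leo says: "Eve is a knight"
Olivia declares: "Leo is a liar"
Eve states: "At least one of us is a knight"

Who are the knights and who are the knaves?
Leo is a knight.
Olivia is a knave.
Eve is a knight.

Verification:
- Leo (knight) says "Eve is a knight" - this is TRUE because Eve is a knight.
- Olivia (knave) says "Leo is a liar" - this is FALSE (a lie) because Leo is a knight.
- Eve (knight) says "At least one of us is a knight" - this is TRUE because Leo and Eve are knights.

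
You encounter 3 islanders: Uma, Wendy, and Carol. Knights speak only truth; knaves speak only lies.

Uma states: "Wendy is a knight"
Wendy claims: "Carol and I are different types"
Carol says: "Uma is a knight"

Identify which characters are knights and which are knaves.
Uma is a knave.
Wendy is a knave.
Carol is a knave.

Verification:
- Uma (knave) says "Wendy is a knight" - this is FALSE (a lie) because Wendy is a knave.
- Wendy (knave) says "Carol and I are different types" - this is FALSE (a lie) because Wendy is a knave and Carol is a knave.
- Carol (knave) says "Uma is a knight" - this is FALSE (a lie) because Uma is a knave.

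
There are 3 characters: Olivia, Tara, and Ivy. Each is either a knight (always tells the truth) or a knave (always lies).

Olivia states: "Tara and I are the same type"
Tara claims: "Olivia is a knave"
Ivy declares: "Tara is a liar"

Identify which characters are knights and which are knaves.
Olivia is a knave.
Tara is a knight.
Ivy is a knave.

Verification:
- Olivia (knave) says "Tara and I are the same type" - this is FALSE (a lie) because Olivia is a knave and Tara is a knight.
- Tara (knight) says "Olivia is a knave" - this is TRUE because Olivia is a knave.
- Ivy (knave) says "Tara is a liar" - this is FALSE (a lie) because Tara is a knight.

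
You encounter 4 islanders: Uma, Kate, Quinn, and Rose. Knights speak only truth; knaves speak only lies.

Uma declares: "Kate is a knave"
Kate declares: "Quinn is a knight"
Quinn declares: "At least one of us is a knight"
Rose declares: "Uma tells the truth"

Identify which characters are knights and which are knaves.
Uma is a knave.
Kate is a knight.
Quinn is a knight.
Rose is a knave.

Verification:
- Uma (knave) says "Kate is a knave" - this is FALSE (a lie) because Kate is a knight.
- Kate (knight) says "Quinn is a knight" - this is TRUE because Quinn is a knight.
- Quinn (knight) says "At least one of us is a knight" - this is TRUE because Kate and Quinn are knights.
- Rose (knave) says "Uma tells the truth" - this is FALSE (a lie) because Uma is a knave.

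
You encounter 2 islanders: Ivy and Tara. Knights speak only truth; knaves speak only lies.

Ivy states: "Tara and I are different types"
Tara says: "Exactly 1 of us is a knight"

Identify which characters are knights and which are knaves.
Ivy is a knave.
Tara is a knave.

Verification:
- Ivy (knave) says "Tara and I are different types" - this is FALSE (a lie) because Ivy is a knave and Tara is a knave.
- Tara (knave) says "Exactly 1 of us is a knight" - this is FALSE (a lie) because there are 0 knights.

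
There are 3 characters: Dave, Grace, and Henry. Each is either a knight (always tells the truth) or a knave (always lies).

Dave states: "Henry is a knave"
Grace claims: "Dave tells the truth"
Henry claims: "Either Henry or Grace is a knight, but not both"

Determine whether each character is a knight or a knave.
Dave is a knave.
Grace is a knave.
Henry is a knight.

Verification:
- Dave (knave) says "Henry is a knave" - this is FALSE (a lie) because Henry is a knight.
- Grace (knave) says "Dave tells the truth" - this is FALSE (a lie) because Dave is a knave.
- Henry (knight) says "Either Henry or Grace is a knight, but not both" - this is TRUE because Henry is a knight and Grace is a knave.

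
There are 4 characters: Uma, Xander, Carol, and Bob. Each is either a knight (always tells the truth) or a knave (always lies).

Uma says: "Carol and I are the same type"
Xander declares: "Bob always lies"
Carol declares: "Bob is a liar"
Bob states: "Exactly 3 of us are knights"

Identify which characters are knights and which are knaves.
Uma is a knave.
Xander is a knight.
Carol is a knight.
Bob is a knave.

Verification:
- Uma (knave) says "Carol and I are the same type" - this is FALSE (a lie) because Uma is a knave and Carol is a knight.
- Xander (knight) says "Bob always lies" - this is TRUE because Bob is a knave.
- Carol (knight) says "Bob is a liar" - this is TRUE because Bob is a knave.
- Bob (knave) says "Exactly 3 of us are knights" - this is FALSE (a lie) because there are 2 knights.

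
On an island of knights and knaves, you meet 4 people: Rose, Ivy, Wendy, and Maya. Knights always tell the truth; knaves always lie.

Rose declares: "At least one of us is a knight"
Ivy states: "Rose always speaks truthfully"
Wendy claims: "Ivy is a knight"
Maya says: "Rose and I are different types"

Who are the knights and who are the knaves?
Rose is a knave.
Ivy is a knave.
Wendy is a knave.
Maya is a knave.

Verification:
- Rose (knave) says "At least one of us is a knight" - this is FALSE (a lie) because no one is a knight.
- Ivy (knave) says "Rose always speaks truthfully" - this is FALSE (a lie) because Rose is a knave.
- Wendy (knave) says "Ivy is a knight" - this is FALSE (a lie) because Ivy is a knave.
- Maya (knave) says "Rose and I are different types" - this is FALSE (a lie) because Maya is a knave and Rose is a knave.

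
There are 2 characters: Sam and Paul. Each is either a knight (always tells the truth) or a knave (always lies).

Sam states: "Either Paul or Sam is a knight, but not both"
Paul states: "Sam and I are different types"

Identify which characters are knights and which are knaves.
Sam is a knave.
Paul is a knave.

Verification:
- Sam (knave) says "Either Paul or Sam is a knight, but not both" - this is FALSE (a lie) because Paul is a knave and Sam is a knave.
- Paul (knave) says "Sam and I are different types" - this is FALSE (a lie) because Paul is a knave and Sam is a knave.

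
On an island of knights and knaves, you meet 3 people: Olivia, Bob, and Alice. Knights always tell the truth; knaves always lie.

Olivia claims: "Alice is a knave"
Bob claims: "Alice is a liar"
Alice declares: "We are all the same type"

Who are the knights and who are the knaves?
Olivia is a knight.
Bob is a knight.
Alice is a knave.

Verification:
- Olivia (knight) says "Alice is a knave" - this is TRUE because Alice is a knave.
- Bob (knight) says "Alice is a liar" - this is TRUE because Alice is a knave.
- Alice (knave) says "We are all the same type" - this is FALSE (a lie) because Olivia and Bob are knights and Alice is a knave.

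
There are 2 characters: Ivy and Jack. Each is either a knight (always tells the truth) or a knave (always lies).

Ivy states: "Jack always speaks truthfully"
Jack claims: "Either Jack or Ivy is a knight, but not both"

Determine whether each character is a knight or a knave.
Ivy is a knave.
Jack is a knave.

Verification:
- Ivy (knave) says "Jack always speaks truthfully" - this is FALSE (a lie) because Jack is a knave.
- Jack (knave) says "Either Jack or Ivy is a knight, but not both" - this is FALSE (a lie) because Jack is a knave and Ivy is a knave.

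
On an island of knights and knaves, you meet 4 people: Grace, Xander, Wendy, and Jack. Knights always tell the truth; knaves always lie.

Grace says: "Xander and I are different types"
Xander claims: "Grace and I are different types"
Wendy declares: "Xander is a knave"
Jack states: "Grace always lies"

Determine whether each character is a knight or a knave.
Grace is a knave.
Xander is a knave.
Wendy is a knight.
Jack is a knight.

Verification:
- Grace (knave) says "Xander and I are different types" - this is FALSE (a lie) because Grace is a knave and Xander is a knave.
- Xander (knave) says "Grace and I are different types" - this is FALSE (a lie) because Xander is a knave and Grace is a knave.
- Wendy (knight) says "Xander is a knave" - this is TRUE because Xander is a knave.
- Jack (knight) says "Grace always lies" - this is TRUE because Grace is a knave.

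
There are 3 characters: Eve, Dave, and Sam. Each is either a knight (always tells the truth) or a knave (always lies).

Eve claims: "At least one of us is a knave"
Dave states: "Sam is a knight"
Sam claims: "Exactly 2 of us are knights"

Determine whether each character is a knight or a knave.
Eve is a knight.
Dave is a knave.
Sam is a knave.

Verification:
- Eve (knight) says "At least one of us is a knave" - this is TRUE because Dave and Sam are knaves.
- Dave (knave) says "Sam is a knight" - this is FALSE (a lie) because Sam is a knave.
- Sam (knave) says "Exactly 2 of us are knights" - this is FALSE (a lie) because there are 1 knights.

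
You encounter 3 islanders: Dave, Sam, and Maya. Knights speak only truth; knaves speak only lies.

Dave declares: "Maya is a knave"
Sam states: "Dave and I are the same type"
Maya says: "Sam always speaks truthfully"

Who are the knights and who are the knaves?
Dave is a knight.
Sam is a knave.
Maya is a knave.

Verification:
- Dave (knight) says "Maya is a knave" - this is TRUE because Maya is a knave.
- Sam (knave) says "Dave and I are the same type" - this is FALSE (a lie) because Sam is a knave and Dave is a knight.
- Maya (knave) says "Sam always speaks truthfully" - this is FALSE (a lie) because Sam is a knave.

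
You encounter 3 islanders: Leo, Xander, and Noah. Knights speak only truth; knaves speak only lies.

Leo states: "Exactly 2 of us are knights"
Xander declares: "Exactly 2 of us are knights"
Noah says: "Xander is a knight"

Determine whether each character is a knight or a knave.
Leo is a knave.
Xander is a knave.
Noah is a knave.

Verification:
- Leo (knave) says "Exactly 2 of us are knights" - this is FALSE (a lie) because there are 0 knights.
- Xander (knave) says "Exactly 2 of us are knights" - this is FALSE (a lie) because there are 0 knights.
- Noah (knave) says "Xander is a knight" - this is FALSE (a lie) because Xander is a knave.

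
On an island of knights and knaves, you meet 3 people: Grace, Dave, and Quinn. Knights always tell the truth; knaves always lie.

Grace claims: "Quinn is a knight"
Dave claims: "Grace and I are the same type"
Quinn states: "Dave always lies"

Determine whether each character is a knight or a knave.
Grace is a knight.
Dave is a knave.
Quinn is a knight.

Verification:
- Grace (knight) says "Quinn is a knight" - this is TRUE because Quinn is a knight.
- Dave (knave) says "Grace and I are the same type" - this is FALSE (a lie) because Dave is a knave and Grace is a knight.
- Quinn (knight) says "Dave always lies" - this is TRUE because Dave is a knave.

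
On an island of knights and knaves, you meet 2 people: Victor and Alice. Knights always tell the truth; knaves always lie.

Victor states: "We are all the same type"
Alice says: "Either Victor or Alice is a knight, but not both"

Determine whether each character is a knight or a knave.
Victor is a knave.
Alice is a knight.

Verification:
- Victor (knave) says "We are all the same type" - this is FALSE (a lie) because Alice is a knight and Victor is a knave.
- Alice (knight) says "Either Victor or Alice is a knight, but not both" - this is TRUE because Victor is a knave and Alice is a knight.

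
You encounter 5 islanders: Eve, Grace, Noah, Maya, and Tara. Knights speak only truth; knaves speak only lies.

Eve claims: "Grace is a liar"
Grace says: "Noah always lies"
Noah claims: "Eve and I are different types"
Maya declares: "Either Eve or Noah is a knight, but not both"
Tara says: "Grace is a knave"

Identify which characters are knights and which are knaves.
Eve is a knave.
Grace is a knight.
Noah is a knave.
Maya is a knave.
Tara is a knave.

Verification:
- Eve (knave) says "Grace is a liar" - this is FALSE (a lie) because Grace is a knight.
- Grace (knight) says "Noah always lies" - this is TRUE because Noah is a knave.
- Noah (knave) says "Eve and I are different types" - this is FALSE (a lie) because Noah is a knave and Eve is a knave.
- Maya (knave) says "Either Eve or Noah is a knight, but not both" - this is FALSE (a lie) because Eve is a knave and Noah is a knave.
- Tara (knave) says "Grace is a knave" - this is FALSE (a lie) because Grace is a knight.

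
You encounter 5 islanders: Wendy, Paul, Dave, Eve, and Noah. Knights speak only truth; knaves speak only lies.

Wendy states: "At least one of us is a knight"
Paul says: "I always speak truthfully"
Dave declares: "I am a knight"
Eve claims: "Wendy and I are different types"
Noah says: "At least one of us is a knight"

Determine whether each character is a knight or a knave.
Wendy is a knave.
Paul is a knave.
Dave is a knave.
Eve is a knave.
Noah is a knave.

Verification:
- Wendy (knave) says "At least one of us is a knight" - this is FALSE (a lie) because no one is a knight.
- Paul (knave) says "I always speak truthfully" - this is FALSE (a lie) because Paul is a knave.
- Dave (knave) says "I am a knight" - this is FALSE (a lie) because Dave is a knave.
- Eve (knave) says "Wendy and I are different types" - this is FALSE (a lie) because Eve is a knave and Wendy is a knave.
- Noah (knave) says "At least one of us is a knight" - this is FALSE (a lie) because no one is a knight.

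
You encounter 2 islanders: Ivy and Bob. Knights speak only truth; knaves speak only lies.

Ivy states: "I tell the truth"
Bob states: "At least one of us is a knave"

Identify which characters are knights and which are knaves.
Ivy is a knave.
Bob is a knight.

Verification:
- Ivy (knave) says "I tell the truth" - this is FALSE (a lie) because Ivy is a knave.
- Bob (knight) says "At least one of us is a knave" - this is TRUE because Ivy is a knave.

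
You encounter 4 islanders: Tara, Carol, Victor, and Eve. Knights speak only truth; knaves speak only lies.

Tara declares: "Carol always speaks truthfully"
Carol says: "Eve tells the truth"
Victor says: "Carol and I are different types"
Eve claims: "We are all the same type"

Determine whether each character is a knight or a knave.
Tara is a knave.
Carol is a knave.
Victor is a knight.
Eve is a knave.

Verification:
- Tara (knave) says "Carol always speaks truthfully" - this is FALSE (a lie) because Carol is a knave.
- Carol (knave) says "Eve tells the truth" - this is FALSE (a lie) because Eve is a knave.
- Victor (knight) says "Carol and I are different types" - this is TRUE because Victor is a knight and Carol is a knave.
- Eve (knave) says "We are all the same type" - this is FALSE (a lie) because Victor is a knight and Tara, Carol, and Eve are knaves.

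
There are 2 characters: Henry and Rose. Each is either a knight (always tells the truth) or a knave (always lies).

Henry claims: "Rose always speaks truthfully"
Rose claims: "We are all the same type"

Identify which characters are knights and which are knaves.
Henry is a knight.
Rose is a knight.

Verification:
- Henry (knight) says "Rose always speaks truthfully" - this is TRUE because Rose is a knight.
- Rose (knight) says "We are all the same type" - this is TRUE because Henry and Rose are knights.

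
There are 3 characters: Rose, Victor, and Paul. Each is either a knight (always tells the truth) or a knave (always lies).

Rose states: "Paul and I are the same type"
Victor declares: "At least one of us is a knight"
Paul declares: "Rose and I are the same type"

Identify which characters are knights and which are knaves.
Rose is a knight.
Victor is a knight.
Paul is a knight.

Verification:
- Rose (knight) says "Paul and I are the same type" - this is TRUE because Rose is a knight and Paul is a knight.
- Victor (knight) says "At least one of us is a knight" - this is TRUE because Rose, Victor, and Paul are knights.
- Paul (knight) says "Rose and I are the same type" - this is TRUE because Paul is a knight and Rose is a knight.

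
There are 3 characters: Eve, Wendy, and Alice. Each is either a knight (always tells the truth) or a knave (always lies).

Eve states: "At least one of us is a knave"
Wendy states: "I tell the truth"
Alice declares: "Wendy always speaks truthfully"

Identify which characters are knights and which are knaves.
Eve is a knight.
Wendy is a knave.
Alice is a knave.

Verification:
- Eve (knight) says "At least one of us is a knave" - this is TRUE because Wendy and Alice are knaves.
- Wendy (knave) says "I tell the truth" - this is FALSE (a lie) because Wendy is a knave.
- Alice (knave) says "Wendy always speaks truthfully" - this is FALSE (a lie) because Wendy is a knave.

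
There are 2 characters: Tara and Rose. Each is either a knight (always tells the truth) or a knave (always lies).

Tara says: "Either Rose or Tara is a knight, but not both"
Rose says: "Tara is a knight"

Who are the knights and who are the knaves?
Tara is a knave.
Rose is a knave.

Verification:
- Tara (knave) says "Either Rose or Tara is a knight, but not both" - this is FALSE (a lie) because Rose is a knave and Tara is a knave.
- Rose (knave) says "Tara is a knight" - this is FALSE (a lie) because Tara is a knave.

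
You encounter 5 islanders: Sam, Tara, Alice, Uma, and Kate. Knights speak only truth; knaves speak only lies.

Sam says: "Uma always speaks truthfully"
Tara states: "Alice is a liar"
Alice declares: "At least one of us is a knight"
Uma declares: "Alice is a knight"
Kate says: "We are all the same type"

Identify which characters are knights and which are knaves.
Sam is a knight.
Tara is a knave.
Alice is a knight.
Uma is a knight.
Kate is a knave.

Verification:
- Sam (knight) says "Uma always speaks truthfully" - this is TRUE because Uma is a knight.
- Tara (knave) says "Alice is a liar" - this is FALSE (a lie) because Alice is a knight.
- Alice (knight) says "At least one of us is a knight" - this is TRUE because Sam, Alice, and Uma are knights.
- Uma (knight) says "Alice is a knight" - this is TRUE because Alice is a knight.
- Kate (knave) says "We are all the same type" - this is FALSE (a lie) because Sam, Alice, and Uma are knights and Tara and Kate are knaves.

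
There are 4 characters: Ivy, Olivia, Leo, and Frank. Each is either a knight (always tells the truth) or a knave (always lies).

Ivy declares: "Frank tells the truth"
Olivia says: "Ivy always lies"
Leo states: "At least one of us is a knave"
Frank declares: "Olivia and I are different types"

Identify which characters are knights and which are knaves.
Ivy is a knight.
Olivia is a knave.
Leo is a knight.
Frank is a knight.

Verification:
- Ivy (knight) says "Frank tells the truth" - this is TRUE because Frank is a knight.
- Olivia (knave) says "Ivy always lies" - this is FALSE (a lie) because Ivy is a knight.
- Leo (knight) says "At least one of us is a knave" - this is TRUE because Olivia is a knave.
- Frank (knight) says "Olivia and I are different types" - this is TRUE because Frank is a knight and Olivia is a knave.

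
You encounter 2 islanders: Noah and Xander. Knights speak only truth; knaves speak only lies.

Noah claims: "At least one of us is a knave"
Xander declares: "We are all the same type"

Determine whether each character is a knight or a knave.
Noah is a knight.
Xander is a knave.

Verification:
- Noah (knight) says "At least one of us is a knave" - this is TRUE because Xander is a knave.
- Xander (knave) says "We are all the same type" - this is FALSE (a lie) because Noah is a knight and Xander is a knave.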